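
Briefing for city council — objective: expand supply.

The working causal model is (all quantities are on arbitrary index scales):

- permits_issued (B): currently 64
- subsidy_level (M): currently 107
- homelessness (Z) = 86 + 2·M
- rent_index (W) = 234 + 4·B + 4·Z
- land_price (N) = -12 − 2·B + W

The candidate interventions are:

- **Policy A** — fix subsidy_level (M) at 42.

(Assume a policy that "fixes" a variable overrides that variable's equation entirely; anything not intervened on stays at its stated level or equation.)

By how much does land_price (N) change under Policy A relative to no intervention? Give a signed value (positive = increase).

-520

Baseline:
  B = 64
  M = 107
  Z = 86 + 2·107 = 300
  W = 234 + 4·64 + 4·300 = 1690
  N = -12 − 2·64 + 1690 = 1550
Policy A (M := 42):
  B = 64
  M = 42
  Z = 86 + 2·42 = 170
  W = 234 + 4·64 + 4·170 = 1170
  N = -12 − 2·64 + 1170 = 1030
Change in N: 1030 − 1550 = -520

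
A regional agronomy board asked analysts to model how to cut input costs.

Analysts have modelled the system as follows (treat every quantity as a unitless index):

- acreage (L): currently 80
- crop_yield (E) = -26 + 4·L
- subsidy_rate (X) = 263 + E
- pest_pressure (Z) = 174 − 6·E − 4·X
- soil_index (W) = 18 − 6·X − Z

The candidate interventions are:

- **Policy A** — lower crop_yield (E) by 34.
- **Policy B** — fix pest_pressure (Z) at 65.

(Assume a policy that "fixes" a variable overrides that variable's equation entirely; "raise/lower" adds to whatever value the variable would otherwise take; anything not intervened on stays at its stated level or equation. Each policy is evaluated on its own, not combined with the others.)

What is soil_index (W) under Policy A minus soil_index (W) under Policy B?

3747

Policy A (E − 34):
  L = 80
  E = -26 + 4·80 (−34 from intervention) = 260
  X = 263 + 260 = 523
  Z = 174 − 6·260 − 4·523 = -3478
  W = 18 − 6·523 − (-3478) = 358
Policy B (Z := 65):
  L = 80
  E = -26 + 4·80 = 294
  X = 263 + 294 = 557
  Z = 65
  W = 18 − 6·557 − 65 = -3389
W: 358 − (-3389) = 3747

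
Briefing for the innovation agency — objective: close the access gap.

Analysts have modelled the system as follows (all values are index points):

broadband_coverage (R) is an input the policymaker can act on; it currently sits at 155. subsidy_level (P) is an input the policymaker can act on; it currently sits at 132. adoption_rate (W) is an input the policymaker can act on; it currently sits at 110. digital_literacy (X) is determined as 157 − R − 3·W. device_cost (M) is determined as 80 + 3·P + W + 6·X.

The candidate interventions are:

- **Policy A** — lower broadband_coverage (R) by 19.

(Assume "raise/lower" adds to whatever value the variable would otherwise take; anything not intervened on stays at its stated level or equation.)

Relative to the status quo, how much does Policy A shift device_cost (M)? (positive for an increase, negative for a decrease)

114

Baseline:
  R = 155
  P = 132
  W = 110
  X = 157 − 155 − 3·110 = -328
  M = 80 + 3·132 + 110 + 6·(-328) = -1382
Policy A (R − 19):
  R = 155 − 19 = 136
  P = 132
  W = 110
  X = 157 − 136 − 3·110 = -309
  M = 80 + 3·132 + 110 + 6·(-309) = -1268
Change in M: -1268 − (-1382) = 114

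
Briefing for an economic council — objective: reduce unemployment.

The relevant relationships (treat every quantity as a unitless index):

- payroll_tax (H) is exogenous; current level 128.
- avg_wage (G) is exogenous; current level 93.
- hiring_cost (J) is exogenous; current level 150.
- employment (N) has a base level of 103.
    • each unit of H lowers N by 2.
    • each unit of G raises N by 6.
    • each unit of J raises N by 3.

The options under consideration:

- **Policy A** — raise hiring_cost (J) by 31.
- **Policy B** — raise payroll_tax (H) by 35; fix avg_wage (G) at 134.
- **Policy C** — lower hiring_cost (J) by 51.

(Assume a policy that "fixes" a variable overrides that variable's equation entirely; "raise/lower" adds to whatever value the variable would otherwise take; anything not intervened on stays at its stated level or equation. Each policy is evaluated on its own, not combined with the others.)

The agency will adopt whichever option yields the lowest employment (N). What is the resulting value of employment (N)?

Policy A (J + 31):
  H = 128
  G = 93
  J = 150 + 31 = 181
  N = 103 − 2·128 + 6·93 + 3·181 = 948
Policy B (H + 35, G := 134):
  H = 128 + 35 = 163
  G = 134
  J = 150
  N = 103 − 2·163 + 6·134 + 3·150 = 1031
Policy C (J − 51):
  H = 128
  G = 93
  J = 150 − 51 = 99
  N = 103 − 2·128 + 6·93 + 3·99 = 702
Comparing — Policy A: N=948, Policy B: N=1031, Policy C: N=702. Lowest is 702 (Policy C).

702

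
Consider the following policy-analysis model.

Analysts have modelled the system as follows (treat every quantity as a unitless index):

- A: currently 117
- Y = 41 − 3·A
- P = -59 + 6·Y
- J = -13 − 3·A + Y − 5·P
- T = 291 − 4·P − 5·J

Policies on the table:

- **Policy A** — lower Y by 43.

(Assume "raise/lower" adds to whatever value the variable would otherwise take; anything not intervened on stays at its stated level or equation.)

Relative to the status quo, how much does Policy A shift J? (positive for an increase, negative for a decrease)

Baseline:
  A = 117
  Y = 41 − 3·117 = -310
  P = -59 + 6·(-310) = -1919
  J = -13 − 3·117 + (-310) − 5·(-1919) = 8921
Policy A (Y − 43):
  A = 117
  Y = 41 − 3·117 (−43 from intervention) = -353
  P = -59 + 6·(-353) = -2177
  J = -13 − 3·117 + (-353) − 5·(-2177) = 10168
Change in J: 10168 − 8921 = 1247

1247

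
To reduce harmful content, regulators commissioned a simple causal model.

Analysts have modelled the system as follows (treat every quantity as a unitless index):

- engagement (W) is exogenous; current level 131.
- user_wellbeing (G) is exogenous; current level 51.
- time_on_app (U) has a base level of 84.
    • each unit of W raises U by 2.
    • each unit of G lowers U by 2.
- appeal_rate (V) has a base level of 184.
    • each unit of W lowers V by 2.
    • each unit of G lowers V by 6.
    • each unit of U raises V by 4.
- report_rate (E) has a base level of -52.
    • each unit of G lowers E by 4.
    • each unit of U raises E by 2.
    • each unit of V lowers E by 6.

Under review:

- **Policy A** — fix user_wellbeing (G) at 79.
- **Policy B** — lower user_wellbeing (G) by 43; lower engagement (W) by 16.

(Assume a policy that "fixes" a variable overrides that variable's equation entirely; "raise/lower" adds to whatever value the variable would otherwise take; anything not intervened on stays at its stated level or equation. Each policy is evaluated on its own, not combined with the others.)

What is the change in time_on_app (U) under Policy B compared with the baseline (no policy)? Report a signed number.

54

Baseline:
  W = 131
  G = 51
  U = 84 + 2·131 − 2·51 = 244
Policy B (G − 43, W − 16):
  W = 131 − 16 = 115
  G = 51 − 43 = 8
  U = 84 + 2·115 − 2·8 = 298
Change in U: 298 − 244 = 54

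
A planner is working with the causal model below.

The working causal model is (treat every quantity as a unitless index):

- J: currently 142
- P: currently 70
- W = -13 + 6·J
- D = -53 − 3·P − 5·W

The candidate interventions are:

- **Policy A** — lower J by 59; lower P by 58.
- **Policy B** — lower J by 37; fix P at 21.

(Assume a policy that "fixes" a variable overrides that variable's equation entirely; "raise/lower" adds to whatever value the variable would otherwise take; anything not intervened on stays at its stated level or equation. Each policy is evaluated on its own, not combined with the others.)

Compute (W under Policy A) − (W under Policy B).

Policy A (J − 59, P − 58):
  J = 142 − 59 = 83
  W = -13 + 6·83 = 485
Policy B (J − 37, P := 21):
  J = 142 − 37 = 105
  W = -13 + 6·105 = 617
W: 485 − 617 = -132

-132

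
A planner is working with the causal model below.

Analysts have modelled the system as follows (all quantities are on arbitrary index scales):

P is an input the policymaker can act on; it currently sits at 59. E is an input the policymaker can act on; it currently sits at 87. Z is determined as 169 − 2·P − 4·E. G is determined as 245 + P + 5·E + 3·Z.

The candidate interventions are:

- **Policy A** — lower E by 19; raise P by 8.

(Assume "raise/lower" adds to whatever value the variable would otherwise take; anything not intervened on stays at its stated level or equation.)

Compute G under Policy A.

Policy A (E − 19, P + 8):
  P = 59 + 8 = 67
  E = 87 − 19 = 68
  Z = 169 − 2·67 − 4·68 = -237
  G = 245 + 67 + 5·68 + 3·(-237) = -59

-59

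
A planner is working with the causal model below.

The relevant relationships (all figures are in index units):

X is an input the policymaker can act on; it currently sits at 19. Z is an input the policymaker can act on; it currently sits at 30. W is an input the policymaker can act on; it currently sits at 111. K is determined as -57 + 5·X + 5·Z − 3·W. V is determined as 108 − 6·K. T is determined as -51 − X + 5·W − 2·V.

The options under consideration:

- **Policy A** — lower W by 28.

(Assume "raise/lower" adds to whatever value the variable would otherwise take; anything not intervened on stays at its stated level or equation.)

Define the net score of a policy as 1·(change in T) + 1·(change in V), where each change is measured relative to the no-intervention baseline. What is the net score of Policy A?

Baseline:
  X = 19
  Z = 30
  W = 111
  K = -57 + 5·19 + 5·30 − 3·111 = -145
  V = 108 − 6·(-145) = 978
  T = -51 − 19 + 5·111 − 2·978 = -1471
Policy A (W − 28):
  X = 19
  Z = 30
  W = 111 − 28 = 83
  K = -57 + 5·19 + 5·30 − 3·83 = -61
  V = 108 − 6·(-61) = 474
  T = -51 − 19 + 5·83 − 2·474 = -603
ΔT = -603 − (-1471) = 868; ΔV = 474 − 978 = -504
Score = 1·868 + 1·(-504) = 364

364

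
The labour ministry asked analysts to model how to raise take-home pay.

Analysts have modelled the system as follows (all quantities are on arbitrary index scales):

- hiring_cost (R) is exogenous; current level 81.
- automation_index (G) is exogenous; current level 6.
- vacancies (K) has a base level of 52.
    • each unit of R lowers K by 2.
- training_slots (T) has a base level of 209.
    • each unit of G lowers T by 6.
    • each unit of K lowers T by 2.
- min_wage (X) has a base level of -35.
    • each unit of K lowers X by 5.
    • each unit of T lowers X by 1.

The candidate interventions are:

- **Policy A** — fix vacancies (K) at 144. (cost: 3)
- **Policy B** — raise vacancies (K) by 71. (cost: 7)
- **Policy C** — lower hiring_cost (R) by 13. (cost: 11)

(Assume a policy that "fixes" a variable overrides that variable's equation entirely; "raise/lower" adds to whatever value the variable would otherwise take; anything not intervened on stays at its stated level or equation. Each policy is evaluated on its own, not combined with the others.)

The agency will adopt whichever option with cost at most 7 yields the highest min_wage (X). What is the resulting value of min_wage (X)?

Policy A (K := 144):
  R = 81
  G = 6
  K = 144
  T = 209 − 6·6 − 2·144 = -115
  X = -35 − 5·144 − (-115) = -640
Policy B (K + 71):
  R = 81
  G = 6
  K = 52 − 2·81 (+71 from intervention) = -39
  T = 209 − 6·6 − 2·(-39) = 251
  X = -35 − 5·(-39) − 251 = -91
Comparing — Policy A: X=-640, Policy B: X=-91. Highest is -91 (Policy B).

-91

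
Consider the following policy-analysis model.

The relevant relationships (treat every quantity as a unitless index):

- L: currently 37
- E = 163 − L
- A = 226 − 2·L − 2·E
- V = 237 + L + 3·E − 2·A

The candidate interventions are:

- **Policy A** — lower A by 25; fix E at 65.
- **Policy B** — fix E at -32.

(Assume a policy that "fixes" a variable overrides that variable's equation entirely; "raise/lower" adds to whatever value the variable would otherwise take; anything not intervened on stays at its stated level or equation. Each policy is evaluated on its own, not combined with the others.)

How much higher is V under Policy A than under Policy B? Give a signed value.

Policy A (A − 25, E := 65):
  L = 37
  E = 65
  A = 226 − 2·37 − 2·65 (−25 from intervention) = -3
  V = 237 + 37 + 3·65 − 2·(-3) = 475
Policy B (E := -32):
  L = 37
  E = -32
  A = 226 − 2·37 − 2·(-32) = 216
  V = 237 + 37 + 3·(-32) − 2·216 = -254
V: 475 − (-254) = 729

729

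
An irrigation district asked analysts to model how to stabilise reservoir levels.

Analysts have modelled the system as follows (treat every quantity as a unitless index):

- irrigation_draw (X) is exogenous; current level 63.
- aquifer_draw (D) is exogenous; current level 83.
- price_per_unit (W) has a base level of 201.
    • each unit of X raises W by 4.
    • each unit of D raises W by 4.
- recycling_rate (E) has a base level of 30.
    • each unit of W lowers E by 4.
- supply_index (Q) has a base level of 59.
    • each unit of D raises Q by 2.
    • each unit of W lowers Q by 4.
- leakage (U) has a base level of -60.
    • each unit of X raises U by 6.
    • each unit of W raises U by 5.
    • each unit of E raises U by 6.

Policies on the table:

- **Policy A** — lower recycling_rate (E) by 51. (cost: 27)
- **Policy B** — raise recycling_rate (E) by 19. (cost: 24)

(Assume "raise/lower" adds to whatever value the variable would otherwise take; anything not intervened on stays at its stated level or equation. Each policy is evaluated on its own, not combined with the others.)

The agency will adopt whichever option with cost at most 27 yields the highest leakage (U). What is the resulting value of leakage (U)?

-14303

Policy A (E − 51):
  X = 63
  D = 83
  W = 201 + 4·63 + 4·83 = 785
  E = 30 − 4·785 (−51 from intervention) = -3161
  U = -60 + 6·63 + 5·785 + 6·(-3161) = -14723
Policy B (E + 19):
  X = 63
  D = 83
  W = 201 + 4·63 + 4·83 = 785
  E = 30 − 4·785 (+19 from intervention) = -3091
  U = -60 + 6·63 + 5·785 + 6·(-3091) = -14303
Comparing — Policy A: U=-14723, Policy B: U=-14303. Highest is -14303 (Policy B).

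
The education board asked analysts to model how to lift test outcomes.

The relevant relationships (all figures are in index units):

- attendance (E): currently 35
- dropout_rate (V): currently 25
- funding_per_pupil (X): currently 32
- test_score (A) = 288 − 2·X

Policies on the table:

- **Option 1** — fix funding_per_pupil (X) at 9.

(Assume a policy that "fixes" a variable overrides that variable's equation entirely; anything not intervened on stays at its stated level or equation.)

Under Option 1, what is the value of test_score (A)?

Option 1 (X := 9):
  X = 9
  A = 288 − 2·9 = 270

270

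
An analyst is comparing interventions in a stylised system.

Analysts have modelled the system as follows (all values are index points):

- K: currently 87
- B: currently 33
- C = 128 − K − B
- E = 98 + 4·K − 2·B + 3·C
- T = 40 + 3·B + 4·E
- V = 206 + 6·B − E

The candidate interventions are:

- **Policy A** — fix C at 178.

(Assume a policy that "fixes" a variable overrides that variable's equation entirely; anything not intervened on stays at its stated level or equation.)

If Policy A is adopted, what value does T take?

Policy A (C := 178):
  K = 87
  B = 33
  C = 178
  E = 98 + 4·87 − 2·33 + 3·178 = 914
  T = 40 + 3·33 + 4·914 = 3795

3795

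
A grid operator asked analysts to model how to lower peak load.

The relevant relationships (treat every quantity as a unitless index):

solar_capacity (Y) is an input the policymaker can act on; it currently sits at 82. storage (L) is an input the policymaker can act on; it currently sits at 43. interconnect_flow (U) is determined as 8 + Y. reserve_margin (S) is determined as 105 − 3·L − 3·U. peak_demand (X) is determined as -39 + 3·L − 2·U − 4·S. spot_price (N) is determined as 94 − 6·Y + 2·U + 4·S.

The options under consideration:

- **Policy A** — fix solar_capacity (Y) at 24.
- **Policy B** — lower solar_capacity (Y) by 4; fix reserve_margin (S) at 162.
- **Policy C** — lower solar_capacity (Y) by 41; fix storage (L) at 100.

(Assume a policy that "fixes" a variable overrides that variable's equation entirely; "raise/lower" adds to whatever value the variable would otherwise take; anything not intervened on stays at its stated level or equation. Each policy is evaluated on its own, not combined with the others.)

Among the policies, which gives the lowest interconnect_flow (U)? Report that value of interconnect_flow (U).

32

Policy A (Y := 24):
  Y = 24
  U = 8 + 24 = 32
Policy B (Y − 4, S := 162):
  Y = 82 − 4 = 78
  U = 8 + 78 = 86
Policy C (Y − 41, L := 100):
  Y = 82 − 41 = 41
  U = 8 + 41 = 49
Comparing — Policy A: U=32, Policy B: U=86, Policy C: U=49. Lowest is 32 (Policy A).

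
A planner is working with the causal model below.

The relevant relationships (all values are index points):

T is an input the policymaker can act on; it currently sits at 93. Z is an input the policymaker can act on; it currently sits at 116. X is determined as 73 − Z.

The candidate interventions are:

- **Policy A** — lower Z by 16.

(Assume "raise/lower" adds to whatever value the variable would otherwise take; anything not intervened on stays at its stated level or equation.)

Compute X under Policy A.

Policy A (Z − 16):
  Z = 116 − 16 = 100
  X = 73 − 100 = -27

-27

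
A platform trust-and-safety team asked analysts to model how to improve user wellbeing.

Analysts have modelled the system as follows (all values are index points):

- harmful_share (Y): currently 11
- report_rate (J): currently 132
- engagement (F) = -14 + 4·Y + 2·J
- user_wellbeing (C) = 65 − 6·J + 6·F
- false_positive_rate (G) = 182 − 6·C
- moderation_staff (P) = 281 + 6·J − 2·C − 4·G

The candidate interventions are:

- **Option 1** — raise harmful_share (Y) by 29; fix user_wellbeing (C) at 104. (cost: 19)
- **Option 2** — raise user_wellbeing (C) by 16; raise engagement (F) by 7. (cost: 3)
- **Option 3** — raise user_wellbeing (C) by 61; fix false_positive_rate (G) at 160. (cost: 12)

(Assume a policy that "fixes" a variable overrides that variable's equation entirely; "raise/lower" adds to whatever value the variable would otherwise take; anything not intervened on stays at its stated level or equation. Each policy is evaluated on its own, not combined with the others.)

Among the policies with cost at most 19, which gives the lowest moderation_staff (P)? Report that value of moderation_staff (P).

-1763

Option 1 (Y + 29, C := 104):
  Y = 11 + 29 = 40
  J = 132
  F = -14 + 4·40 + 2·132 = 410
  C = 104
  G = 182 − 6·104 = -442
  P = 281 + 6·132 − 2·104 − 4·(-442) = 2633
Option 2 (C + 16, F + 7):
  Y = 11
  J = 132
  F = -14 + 4·11 + 2·132 (+7 from intervention) = 301
  C = 65 − 6·132 + 6·301 (+16 from intervention) = 1095
  G = 182 − 6·1095 = -6388
  P = 281 + 6·132 − 2·1095 − 4·(-6388) = 24435
Option 3 (C + 61, G := 160):
  Y = 11
  J = 132
  F = -14 + 4·11 + 2·132 = 294
  C = 65 − 6·132 + 6·294 (+61 from intervention) = 1098
  G = 160
  P = 281 + 6·132 − 2·1098 − 4·160 = -1763
Comparing — Option 1: P=2633, Option 2: P=24435, Option 3: P=-1763. Lowest is -1763 (Option 3).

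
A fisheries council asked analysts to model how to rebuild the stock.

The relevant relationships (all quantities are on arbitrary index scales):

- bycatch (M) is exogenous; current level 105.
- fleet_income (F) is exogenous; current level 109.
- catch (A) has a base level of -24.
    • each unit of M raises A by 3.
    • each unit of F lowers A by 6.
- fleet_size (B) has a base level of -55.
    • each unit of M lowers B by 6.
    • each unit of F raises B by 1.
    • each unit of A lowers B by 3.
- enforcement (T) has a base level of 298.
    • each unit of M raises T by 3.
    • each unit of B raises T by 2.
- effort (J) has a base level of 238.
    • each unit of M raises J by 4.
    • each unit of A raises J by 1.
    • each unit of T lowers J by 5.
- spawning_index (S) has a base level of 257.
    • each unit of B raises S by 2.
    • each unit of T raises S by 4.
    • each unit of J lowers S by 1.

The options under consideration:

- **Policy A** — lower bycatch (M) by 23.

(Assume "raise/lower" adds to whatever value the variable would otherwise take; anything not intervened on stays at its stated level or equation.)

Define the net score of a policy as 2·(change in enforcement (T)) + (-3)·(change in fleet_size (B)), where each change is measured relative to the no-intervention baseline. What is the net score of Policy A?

207

Baseline:
  M = 105
  F = 109
  A = -24 + 3·105 − 6·109 = -363
  B = -55 − 6·105 + 109 − 3·(-363) = 513
  T = 298 + 3·105 + 2·513 = 1639
Policy A (M − 23):
  M = 105 − 23 = 82
  F = 109
  A = -24 + 3·82 − 6·109 = -432
  B = -55 − 6·82 + 109 − 3·(-432) = 858
  T = 298 + 3·82 + 2·858 = 2260
ΔT = 2260 − 1639 = 621; ΔB = 858 − 513 = 345
Score = 2·621 + (-3)·345 = 207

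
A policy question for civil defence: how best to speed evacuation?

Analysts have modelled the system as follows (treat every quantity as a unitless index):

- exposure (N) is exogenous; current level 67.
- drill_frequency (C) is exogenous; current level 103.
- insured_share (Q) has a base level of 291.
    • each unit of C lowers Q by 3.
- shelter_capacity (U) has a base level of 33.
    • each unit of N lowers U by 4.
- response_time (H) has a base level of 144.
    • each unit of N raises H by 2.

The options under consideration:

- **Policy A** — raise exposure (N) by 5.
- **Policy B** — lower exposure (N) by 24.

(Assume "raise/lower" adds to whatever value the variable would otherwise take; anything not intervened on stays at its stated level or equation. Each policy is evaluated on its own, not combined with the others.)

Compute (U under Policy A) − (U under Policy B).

Policy A (N + 5):
  N = 67 + 5 = 72
  U = 33 − 4·72 = -255
Policy B (N − 24):
  N = 67 − 24 = 43
  U = 33 − 4·43 = -139
U: -255 − (-139) = -116

-116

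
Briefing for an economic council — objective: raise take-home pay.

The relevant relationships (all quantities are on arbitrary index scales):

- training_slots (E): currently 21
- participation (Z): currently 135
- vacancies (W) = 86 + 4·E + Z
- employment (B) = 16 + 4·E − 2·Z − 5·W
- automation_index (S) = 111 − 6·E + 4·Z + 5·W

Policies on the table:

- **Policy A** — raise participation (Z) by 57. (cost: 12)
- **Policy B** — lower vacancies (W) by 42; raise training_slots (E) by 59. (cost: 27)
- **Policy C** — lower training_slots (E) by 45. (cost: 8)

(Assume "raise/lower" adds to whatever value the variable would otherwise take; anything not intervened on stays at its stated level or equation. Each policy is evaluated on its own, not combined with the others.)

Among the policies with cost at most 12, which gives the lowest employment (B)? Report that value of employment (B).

-2094

Policy A (Z + 57):
  E = 21
  Z = 135 + 57 = 192
  W = 86 + 4·21 + 192 = 362
  B = 16 + 4·21 − 2·192 − 5·362 = -2094
Policy C (E − 45):
  E = 21 − 45 = -24
  Z = 135
  W = 86 + 4·(-24) + 135 = 125
  B = 16 + 4·(-24) − 2·135 − 5·125 = -975
Comparing — Policy A: B=-2094, Policy C: B=-975. Lowest is -2094 (Policy A).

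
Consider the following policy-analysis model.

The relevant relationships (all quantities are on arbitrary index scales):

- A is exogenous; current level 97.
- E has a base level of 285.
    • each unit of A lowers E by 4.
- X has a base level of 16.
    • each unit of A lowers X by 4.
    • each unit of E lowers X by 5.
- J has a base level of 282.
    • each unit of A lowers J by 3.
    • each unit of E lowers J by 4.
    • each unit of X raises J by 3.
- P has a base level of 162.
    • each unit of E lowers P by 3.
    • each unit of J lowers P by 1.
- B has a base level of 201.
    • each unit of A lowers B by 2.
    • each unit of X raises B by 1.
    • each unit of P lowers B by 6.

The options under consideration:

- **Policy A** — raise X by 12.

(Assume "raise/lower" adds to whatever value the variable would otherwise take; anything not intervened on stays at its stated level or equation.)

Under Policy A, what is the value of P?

Policy A (X + 12):
  A = 97
  E = 285 − 4·97 = -103
  X = 16 − 4·97 − 5·(-103) (+12 from intervention) = 155
  J = 282 − 3·97 − 4·(-103) + 3·155 = 868
  P = 162 − 3·(-103) − 868 = -397

-397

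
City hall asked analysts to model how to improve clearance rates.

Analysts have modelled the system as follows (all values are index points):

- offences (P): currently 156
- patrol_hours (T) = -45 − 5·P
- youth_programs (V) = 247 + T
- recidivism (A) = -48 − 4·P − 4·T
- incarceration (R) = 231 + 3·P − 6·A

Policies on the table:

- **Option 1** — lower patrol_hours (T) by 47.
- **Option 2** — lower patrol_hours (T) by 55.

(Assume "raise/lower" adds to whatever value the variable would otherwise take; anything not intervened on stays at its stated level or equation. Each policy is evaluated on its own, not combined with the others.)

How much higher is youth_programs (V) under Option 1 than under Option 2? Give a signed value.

Option 1 (T − 47):
  P = 156
  T = -45 − 5·156 (−47 from intervention) = -872
  V = 247 + (-872) = -625
Option 2 (T − 55):
  P = 156
  T = -45 − 5·156 (−55 from intervention) = -880
  V = 247 + (-880) = -633
V: -625 − (-633) = 8

8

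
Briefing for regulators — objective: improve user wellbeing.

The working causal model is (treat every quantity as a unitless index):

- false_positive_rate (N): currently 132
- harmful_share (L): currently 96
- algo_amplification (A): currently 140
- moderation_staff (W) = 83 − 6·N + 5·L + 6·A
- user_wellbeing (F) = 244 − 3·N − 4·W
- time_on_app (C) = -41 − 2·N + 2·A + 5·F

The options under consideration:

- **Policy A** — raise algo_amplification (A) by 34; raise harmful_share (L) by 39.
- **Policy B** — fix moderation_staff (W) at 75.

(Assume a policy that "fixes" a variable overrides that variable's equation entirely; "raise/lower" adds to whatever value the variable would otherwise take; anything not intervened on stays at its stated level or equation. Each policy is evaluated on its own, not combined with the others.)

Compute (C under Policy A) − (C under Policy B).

Policy A (A + 34, L + 39):
  N = 132
  L = 96 + 39 = 135
  A = 140 + 34 = 174
  W = 83 − 6·132 + 5·135 + 6·174 = 1010
  F = 244 − 3·132 − 4·1010 = -4192
  C = -41 − 2·132 + 2·174 + 5·(-4192) = -20917
Policy B (W := 75):
  N = 132
  L = 96
  A = 140
  W = 75
  F = 244 − 3·132 − 4·75 = -452
  C = -41 − 2·132 + 2·140 + 5·(-452) = -2285
C: -20917 − (-2285) = -18632

-18632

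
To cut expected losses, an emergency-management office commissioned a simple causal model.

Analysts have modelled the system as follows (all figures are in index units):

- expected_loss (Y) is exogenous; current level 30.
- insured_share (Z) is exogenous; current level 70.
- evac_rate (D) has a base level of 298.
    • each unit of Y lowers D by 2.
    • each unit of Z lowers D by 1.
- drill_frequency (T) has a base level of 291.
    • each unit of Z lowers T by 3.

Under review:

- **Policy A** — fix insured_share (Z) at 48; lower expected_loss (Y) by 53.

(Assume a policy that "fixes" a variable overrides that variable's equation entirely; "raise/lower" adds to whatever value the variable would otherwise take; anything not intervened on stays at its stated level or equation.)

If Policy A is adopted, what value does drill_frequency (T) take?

147

Policy A (Z := 48, Y − 53):
  Z = 48
  T = 291 − 3·48 = 147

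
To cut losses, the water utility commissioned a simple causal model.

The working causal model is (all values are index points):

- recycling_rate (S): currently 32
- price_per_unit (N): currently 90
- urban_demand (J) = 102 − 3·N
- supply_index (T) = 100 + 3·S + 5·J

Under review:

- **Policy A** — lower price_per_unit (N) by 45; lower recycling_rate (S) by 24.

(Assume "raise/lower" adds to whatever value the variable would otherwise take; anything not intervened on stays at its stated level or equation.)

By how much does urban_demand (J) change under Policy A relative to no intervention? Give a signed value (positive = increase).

135

Baseline:
  N = 90
  J = 102 − 3·90 = -168
Policy A (N − 45, S − 24):
  N = 90 − 45 = 45
  J = 102 − 3·45 = -33
Change in J: -33 − (-168) = 135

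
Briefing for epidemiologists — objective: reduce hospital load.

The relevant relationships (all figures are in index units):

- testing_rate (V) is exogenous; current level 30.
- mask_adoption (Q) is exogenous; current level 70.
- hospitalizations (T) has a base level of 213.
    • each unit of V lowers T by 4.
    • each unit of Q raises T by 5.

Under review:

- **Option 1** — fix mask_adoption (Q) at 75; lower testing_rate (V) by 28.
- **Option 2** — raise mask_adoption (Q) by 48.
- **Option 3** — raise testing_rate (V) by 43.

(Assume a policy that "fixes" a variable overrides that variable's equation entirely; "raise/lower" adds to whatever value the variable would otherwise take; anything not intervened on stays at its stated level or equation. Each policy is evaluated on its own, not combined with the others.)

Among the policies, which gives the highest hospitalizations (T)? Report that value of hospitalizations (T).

683

Option 1 (Q := 75, V − 28):
  V = 30 − 28 = 2
  Q = 75
  T = 213 − 4·2 + 5·75 = 580
Option 2 (Q + 48):
  V = 30
  Q = 70 + 48 = 118
  T = 213 − 4·30 + 5·118 = 683
Option 3 (V + 43):
  V = 30 + 43 = 73
  Q = 70
  T = 213 − 4·73 + 5·70 = 271
Comparing — Option 1: T=580, Option 2: T=683, Option 3: T=271. Highest is 683 (Option 2).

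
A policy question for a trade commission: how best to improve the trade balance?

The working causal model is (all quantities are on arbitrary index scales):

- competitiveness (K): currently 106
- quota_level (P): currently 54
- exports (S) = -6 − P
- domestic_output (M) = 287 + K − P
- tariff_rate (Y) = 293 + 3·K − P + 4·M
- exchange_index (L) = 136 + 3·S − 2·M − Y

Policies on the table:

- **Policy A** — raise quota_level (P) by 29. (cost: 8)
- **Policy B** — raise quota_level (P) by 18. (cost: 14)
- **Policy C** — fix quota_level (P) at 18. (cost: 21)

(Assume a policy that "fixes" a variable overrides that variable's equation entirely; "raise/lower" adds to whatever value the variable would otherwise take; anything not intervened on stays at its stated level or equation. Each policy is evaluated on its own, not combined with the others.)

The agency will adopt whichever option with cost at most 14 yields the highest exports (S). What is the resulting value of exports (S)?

Policy A (P + 29):
  P = 54 + 29 = 83
  S = -6 − 83 = -89
Policy B (P + 18):
  P = 54 + 18 = 72
  S = -6 − 72 = -78
Comparing — Policy A: S=-89, Policy B: S=-78. Highest is -78 (Policy B).

-78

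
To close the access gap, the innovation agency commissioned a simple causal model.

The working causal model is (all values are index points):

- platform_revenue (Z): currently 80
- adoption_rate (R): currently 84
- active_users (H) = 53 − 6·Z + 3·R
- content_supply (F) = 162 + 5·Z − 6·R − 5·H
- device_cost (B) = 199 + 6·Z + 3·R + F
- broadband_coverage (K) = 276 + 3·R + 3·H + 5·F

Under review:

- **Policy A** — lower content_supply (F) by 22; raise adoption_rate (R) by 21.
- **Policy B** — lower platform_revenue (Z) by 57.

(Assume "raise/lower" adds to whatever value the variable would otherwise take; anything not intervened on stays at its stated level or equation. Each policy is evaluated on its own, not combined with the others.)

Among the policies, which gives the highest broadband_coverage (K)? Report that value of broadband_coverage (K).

2605

Policy A (F − 22, R + 21):
  Z = 80
  R = 84 + 21 = 105
  H = 53 − 6·80 + 3·105 = -112
  F = 162 + 5·80 − 6·105 − 5·(-112) (−22 from intervention) = 470
  K = 276 + 3·105 + 3·(-112) + 5·470 = 2605
Policy B (Z − 57):
  Z = 80 − 57 = 23
  R = 84
  H = 53 − 6·23 + 3·84 = 167
  F = 162 + 5·23 − 6·84 − 5·167 = -1062
  K = 276 + 3·84 + 3·167 + 5·(-1062) = -4281
Comparing — Policy A: K=2605, Policy B: K=-4281. Highest is 2605 (Policy A).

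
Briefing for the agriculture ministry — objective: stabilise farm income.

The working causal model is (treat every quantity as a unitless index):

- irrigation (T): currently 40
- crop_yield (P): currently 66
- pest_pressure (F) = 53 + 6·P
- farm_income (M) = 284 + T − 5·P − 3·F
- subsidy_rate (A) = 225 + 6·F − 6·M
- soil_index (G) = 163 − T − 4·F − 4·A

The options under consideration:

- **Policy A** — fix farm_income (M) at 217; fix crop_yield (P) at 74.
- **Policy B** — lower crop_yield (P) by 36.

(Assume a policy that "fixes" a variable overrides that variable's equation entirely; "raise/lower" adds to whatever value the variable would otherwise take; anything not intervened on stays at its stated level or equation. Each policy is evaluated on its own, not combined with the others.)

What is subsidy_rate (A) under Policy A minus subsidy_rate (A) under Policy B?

-2868

Policy A (M := 217, P := 74):
  T = 40
  P = 74
  F = 53 + 6·74 = 497
  M = 217
  A = 225 + 6·497 − 6·217 = 1905
Policy B (P − 36):
  T = 40
  P = 66 − 36 = 30
  F = 53 + 6·30 = 233
  M = 284 + 40 − 5·30 − 3·233 = -525
  A = 225 + 6·233 − 6·(-525) = 4773
A: 1905 − 4773 = -2868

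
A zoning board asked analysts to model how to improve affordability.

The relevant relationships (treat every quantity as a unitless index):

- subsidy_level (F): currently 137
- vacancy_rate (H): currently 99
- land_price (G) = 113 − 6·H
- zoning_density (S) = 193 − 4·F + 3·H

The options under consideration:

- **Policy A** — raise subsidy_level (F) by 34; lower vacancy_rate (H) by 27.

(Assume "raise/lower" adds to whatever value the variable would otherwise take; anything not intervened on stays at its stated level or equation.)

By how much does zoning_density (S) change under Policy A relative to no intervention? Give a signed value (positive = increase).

-217

Baseline:
  F = 137
  H = 99
  S = 193 − 4·137 + 3·99 = -58
Policy A (F + 34, H − 27):
  F = 137 + 34 = 171
  H = 99 − 27 = 72
  S = 193 − 4·171 + 3·72 = -275
Change in S: -275 − (-58) = -217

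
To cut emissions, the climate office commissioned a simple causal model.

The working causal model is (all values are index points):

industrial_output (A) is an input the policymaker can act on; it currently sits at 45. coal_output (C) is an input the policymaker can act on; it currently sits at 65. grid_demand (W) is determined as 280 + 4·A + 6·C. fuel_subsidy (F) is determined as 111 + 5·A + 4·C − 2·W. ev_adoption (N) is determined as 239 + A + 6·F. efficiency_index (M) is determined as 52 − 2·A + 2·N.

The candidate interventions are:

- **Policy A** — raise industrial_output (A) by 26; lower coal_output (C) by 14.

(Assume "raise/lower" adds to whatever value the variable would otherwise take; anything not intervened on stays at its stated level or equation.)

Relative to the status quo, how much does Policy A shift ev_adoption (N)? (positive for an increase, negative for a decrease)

230

Baseline:
  A = 45
  C = 65
  W = 280 + 4·45 + 6·65 = 850
  F = 111 + 5·45 + 4·65 − 2·850 = -1104
  N = 239 + 45 + 6·(-1104) = -6340
Policy A (A + 26, C − 14):
  A = 45 + 26 = 71
  C = 65 − 14 = 51
  W = 280 + 4·71 + 6·51 = 870
  F = 111 + 5·71 + 4·51 − 2·870 = -1070
  N = 239 + 71 + 6·(-1070) = -6110
Change in N: -6110 − (-6340) = 230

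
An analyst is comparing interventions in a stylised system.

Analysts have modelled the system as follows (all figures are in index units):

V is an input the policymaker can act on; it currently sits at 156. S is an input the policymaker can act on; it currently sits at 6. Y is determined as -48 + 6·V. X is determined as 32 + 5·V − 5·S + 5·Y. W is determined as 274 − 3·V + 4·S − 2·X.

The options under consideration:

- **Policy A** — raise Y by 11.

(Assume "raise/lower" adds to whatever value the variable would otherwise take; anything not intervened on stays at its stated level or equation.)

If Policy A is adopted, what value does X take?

5277

Policy A (Y + 11):
  V = 156
  S = 6
  Y = -48 + 6·156 (+11 from intervention) = 899
  X = 32 + 5·156 − 5·6 + 5·899 = 5277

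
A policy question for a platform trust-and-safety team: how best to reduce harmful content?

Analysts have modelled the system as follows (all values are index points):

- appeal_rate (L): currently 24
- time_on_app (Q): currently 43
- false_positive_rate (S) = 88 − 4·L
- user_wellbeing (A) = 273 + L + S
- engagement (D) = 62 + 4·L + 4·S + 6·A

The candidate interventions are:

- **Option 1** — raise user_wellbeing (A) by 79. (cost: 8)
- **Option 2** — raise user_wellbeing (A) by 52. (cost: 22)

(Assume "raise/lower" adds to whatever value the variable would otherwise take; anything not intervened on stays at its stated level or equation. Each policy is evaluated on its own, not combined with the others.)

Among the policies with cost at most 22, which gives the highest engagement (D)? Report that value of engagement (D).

2334

Option 1 (A + 79):
  L = 24
  S = 88 − 4·24 = -8
  A = 273 + 24 + (-8) (+79 from intervention) = 368
  D = 62 + 4·24 + 4·(-8) + 6·368 = 2334
Option 2 (A + 52):
  L = 24
  S = 88 − 4·24 = -8
  A = 273 + 24 + (-8) (+52 from intervention) = 341
  D = 62 + 4·24 + 4·(-8) + 6·341 = 2172
Comparing — Option 1: D=2334, Option 2: D=2172. Highest is 2334 (Option 1).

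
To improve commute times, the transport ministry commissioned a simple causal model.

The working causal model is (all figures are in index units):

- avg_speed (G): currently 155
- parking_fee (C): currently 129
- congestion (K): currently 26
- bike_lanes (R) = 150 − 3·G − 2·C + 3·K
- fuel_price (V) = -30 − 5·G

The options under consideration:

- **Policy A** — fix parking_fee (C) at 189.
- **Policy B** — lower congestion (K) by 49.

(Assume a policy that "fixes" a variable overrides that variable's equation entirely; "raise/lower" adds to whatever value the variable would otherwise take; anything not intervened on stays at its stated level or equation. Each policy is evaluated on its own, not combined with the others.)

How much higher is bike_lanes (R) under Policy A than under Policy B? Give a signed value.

Policy A (C := 189):
  G = 155
  C = 189
  K = 26
  R = 150 − 3·155 − 2·189 + 3·26 = -615
Policy B (K − 49):
  G = 155
  C = 129
  K = 26 − 49 = -23
  R = 150 − 3·155 − 2·129 + 3·(-23) = -642
R: -615 − (-642) = 27

27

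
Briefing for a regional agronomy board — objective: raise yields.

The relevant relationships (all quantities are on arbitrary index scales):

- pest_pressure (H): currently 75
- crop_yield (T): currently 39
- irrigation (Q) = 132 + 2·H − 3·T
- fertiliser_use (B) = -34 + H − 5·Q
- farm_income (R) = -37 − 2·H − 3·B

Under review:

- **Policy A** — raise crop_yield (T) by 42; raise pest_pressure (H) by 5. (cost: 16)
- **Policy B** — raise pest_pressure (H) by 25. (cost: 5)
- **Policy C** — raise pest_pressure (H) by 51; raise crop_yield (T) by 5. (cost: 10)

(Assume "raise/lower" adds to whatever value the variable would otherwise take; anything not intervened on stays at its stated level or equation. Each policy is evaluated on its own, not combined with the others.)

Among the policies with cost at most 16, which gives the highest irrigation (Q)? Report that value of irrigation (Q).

Policy A (T + 42, H + 5):
  H = 75 + 5 = 80
  T = 39 + 42 = 81
  Q = 132 + 2·80 − 3·81 = 49
Policy B (H + 25):
  H = 75 + 25 = 100
  T = 39
  Q = 132 + 2·100 − 3·39 = 215
Policy C (H + 51, T + 5):
  H = 75 + 51 = 126
  T = 39 + 5 = 44
  Q = 132 + 2·126 − 3·44 = 252
Comparing — Policy A: Q=49, Policy B: Q=215, Policy C: Q=252. Highest is 252 (Policy C).

252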